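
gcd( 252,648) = 36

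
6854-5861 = 993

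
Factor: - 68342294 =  - 2^1*34171147^1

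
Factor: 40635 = 3^3 * 5^1*7^1 * 43^1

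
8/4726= 4/2363  =  0.00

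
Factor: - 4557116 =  - 2^2 * 193^1*5903^1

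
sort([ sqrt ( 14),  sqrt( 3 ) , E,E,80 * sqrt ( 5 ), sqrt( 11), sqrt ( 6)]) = [ sqrt(3), sqrt( 6 ) , E, E, sqrt( 11), sqrt(14), 80 * sqrt( 5)]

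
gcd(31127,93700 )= 1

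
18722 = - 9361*(-2)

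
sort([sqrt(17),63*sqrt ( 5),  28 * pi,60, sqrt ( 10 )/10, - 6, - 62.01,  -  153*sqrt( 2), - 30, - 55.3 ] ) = [ - 153*sqrt(2), - 62.01,-55.3, - 30,-6,sqrt(10)/10,sqrt(17), 60,28*pi, 63*sqrt(5 )] 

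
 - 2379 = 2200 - 4579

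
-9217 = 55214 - 64431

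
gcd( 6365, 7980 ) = 95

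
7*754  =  5278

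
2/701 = 2/701=0.00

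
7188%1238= 998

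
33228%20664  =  12564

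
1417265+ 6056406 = 7473671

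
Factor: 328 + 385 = 713=23^1*31^1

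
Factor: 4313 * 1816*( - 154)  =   - 1206190832  =  -2^4*7^1* 11^1*19^1*227^2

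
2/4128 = 1/2064 = 0.00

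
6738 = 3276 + 3462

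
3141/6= 1047/2 = 523.50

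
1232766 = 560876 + 671890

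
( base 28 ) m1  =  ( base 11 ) 511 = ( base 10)617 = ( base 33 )in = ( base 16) 269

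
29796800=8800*3386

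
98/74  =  49/37 = 1.32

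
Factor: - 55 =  - 5^1 *11^1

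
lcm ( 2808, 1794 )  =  64584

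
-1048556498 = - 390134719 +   -  658421779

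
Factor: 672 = 2^5*3^1*7^1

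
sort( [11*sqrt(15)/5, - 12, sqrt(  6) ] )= [ - 12, sqrt( 6),11 * sqrt(15 ) /5 ] 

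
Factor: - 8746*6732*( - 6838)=2^4 * 3^2 * 11^1*13^1 * 17^1*263^1 * 4373^1= 402608256336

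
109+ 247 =356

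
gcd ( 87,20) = 1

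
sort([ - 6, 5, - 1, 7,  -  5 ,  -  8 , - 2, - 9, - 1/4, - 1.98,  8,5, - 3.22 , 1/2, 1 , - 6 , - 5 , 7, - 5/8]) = [ - 9, - 8,  -  6, - 6,-5,  -  5, - 3.22, - 2, - 1.98, - 1, - 5/8, - 1/4,1/2,1  ,  5, 5, 7,7, 8] 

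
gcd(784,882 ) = 98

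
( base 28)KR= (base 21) 16K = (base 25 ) nc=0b1001001011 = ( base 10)587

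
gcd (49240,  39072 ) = 8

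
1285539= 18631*69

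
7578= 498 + 7080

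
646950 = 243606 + 403344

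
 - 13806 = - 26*531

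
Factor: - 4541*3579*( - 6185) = 100520098215 = 3^1*5^1*19^1*239^1*1193^1*1237^1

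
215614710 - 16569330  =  199045380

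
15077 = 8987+6090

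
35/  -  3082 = - 1 + 3047/3082=- 0.01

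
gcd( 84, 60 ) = 12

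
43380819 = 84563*513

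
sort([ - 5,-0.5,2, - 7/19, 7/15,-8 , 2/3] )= [ - 8, - 5, - 0.5,- 7/19,  7/15, 2/3,2]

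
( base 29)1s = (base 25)27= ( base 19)30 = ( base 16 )39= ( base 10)57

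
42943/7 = 6134 + 5/7 = 6134.71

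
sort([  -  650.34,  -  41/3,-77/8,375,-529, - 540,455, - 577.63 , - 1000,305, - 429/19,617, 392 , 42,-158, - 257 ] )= [ - 1000, - 650.34,-577.63, - 540,  -  529, - 257, - 158,  -  429/19 , - 41/3, - 77/8  ,  42,305,375, 392 , 455,  617] 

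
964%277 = 133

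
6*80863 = 485178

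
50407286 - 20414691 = 29992595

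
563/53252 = 563/53252=0.01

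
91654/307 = 91654/307 = 298.55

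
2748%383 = 67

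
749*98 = 73402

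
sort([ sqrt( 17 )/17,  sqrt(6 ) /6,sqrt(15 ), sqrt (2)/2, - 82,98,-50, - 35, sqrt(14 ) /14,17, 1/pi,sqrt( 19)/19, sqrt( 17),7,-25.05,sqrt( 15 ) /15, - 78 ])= [-82, - 78, - 50, - 35, - 25.05, sqrt ( 19)/19,sqrt( 17) /17,sqrt(15) /15,sqrt( 14 ) /14, 1/pi,sqrt( 6)/6,sqrt( 2)/2,sqrt( 15),sqrt(17 ), 7,17,98]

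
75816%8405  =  171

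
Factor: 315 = 3^2*5^1*7^1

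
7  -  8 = - 1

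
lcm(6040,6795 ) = 54360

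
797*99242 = 79095874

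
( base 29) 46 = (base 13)95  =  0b1111010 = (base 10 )122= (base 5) 442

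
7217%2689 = 1839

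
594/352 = 1 + 11/16 = 1.69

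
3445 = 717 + 2728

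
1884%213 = 180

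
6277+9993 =16270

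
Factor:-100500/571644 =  - 125/711= -3^( - 2 ) * 5^3*79^(-1 )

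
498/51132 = 83/8522= 0.01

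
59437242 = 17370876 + 42066366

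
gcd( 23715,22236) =51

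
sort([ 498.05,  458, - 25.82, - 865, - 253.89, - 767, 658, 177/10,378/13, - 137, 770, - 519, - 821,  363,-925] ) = [ - 925, - 865, - 821, - 767, - 519, - 253.89,-137, - 25.82 , 177/10, 378/13,363, 458, 498.05,658,770 ]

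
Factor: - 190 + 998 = 2^3 * 101^1 = 808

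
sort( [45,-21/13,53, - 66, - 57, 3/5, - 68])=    [ - 68, - 66, - 57,  -  21/13,3/5, 45, 53 ]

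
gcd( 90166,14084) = 2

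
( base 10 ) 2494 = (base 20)64e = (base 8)4676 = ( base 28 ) 352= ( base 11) 1968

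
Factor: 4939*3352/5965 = 16555528/5965 = 2^3*5^(  -  1 )*11^1 * 419^1  *449^1*1193^(-1)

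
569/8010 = 569/8010 = 0.07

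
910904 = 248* 3673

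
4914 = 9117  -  4203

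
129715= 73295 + 56420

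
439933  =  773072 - 333139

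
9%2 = 1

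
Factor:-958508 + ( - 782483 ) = - 7^1 * 31^1*71^1*113^1 =-  1740991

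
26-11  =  15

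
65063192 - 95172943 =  - 30109751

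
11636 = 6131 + 5505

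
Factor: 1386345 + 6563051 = 7949396 = 2^2*7^1 * 13^1*21839^1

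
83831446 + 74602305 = 158433751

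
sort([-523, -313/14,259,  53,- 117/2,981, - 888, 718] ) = [-888,-523 ,-117/2,  -  313/14, 53,259,718  ,  981 ] 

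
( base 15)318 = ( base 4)22322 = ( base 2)1010111010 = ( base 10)698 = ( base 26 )10M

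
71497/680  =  71497/680  =  105.14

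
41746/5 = 41746/5 =8349.20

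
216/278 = 108/139 = 0.78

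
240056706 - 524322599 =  - 284265893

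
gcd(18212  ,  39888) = 4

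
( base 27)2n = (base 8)115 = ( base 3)2212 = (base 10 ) 77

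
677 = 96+581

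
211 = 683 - 472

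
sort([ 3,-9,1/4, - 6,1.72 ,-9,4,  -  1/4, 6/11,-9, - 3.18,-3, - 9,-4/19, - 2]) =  [ - 9,- 9, - 9, - 9, - 6,-3.18,  -  3  ,-2, - 1/4, - 4/19,1/4, 6/11, 1.72,3, 4 ]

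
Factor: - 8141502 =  - 2^1 * 3^1*997^1*1361^1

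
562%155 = 97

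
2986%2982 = 4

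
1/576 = 1/576 = 0.00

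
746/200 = 373/100 = 3.73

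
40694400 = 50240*810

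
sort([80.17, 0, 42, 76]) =[0,42,  76, 80.17 ] 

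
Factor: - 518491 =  - 19^1*29^1*941^1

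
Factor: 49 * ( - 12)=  - 588 =- 2^2*3^1*  7^2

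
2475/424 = 5  +  355/424= 5.84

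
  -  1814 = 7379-9193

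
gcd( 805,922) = 1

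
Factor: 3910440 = 2^3*3^1  *  5^1*32587^1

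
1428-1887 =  - 459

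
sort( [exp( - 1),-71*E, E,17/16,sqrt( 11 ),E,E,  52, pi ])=[ - 71*E,exp(-1 ), 17/16,E,E,E,  pi,sqrt( 11), 52 ]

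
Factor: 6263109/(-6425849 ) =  - 3^3 * 29^( - 1)*221581^( - 1)*231967^1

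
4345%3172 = 1173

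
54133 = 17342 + 36791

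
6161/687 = 6161/687 = 8.97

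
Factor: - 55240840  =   - 2^3*5^1*53^1*71^1*367^1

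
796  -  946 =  - 150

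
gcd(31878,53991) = 63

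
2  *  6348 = 12696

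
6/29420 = 3/14710 = 0.00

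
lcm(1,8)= 8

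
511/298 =1+213/298 = 1.71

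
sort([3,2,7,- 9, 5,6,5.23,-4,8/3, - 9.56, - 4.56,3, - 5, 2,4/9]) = [ - 9.56,-9, - 5,  -  4.56, - 4,4/9,2, 2,8/3,3, 3, 5, 5.23,  6, 7 ]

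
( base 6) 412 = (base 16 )98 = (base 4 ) 2120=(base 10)152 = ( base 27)5H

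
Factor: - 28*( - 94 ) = 2632= 2^3 * 7^1*47^1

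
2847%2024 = 823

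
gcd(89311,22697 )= 1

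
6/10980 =1/1830=0.00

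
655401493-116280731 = 539120762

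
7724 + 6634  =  14358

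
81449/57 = 1428 + 53/57 = 1428.93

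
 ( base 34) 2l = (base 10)89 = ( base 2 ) 1011001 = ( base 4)1121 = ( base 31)2r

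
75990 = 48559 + 27431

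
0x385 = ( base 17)320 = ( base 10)901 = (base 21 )20J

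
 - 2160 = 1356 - 3516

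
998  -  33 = 965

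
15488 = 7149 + 8339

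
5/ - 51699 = -5/51699 = - 0.00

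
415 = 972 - 557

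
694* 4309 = 2990446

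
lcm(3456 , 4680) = 224640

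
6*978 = 5868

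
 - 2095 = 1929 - 4024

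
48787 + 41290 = 90077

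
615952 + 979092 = 1595044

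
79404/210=13234/35 = 378.11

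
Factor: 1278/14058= 11^(-1) = 1/11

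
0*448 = 0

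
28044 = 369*76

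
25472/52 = 6368/13 = 489.85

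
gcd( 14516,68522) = 2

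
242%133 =109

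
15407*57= 878199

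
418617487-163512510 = 255104977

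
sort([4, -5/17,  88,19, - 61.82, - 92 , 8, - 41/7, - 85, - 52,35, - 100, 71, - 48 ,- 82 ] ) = [ -100 , - 92, - 85, - 82, - 61.82, - 52, - 48,- 41/7, - 5/17,4,8, 19, 35  ,  71,88]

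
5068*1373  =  6958364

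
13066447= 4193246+8873201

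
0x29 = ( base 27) 1E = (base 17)27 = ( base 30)1b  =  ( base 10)41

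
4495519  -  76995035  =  - 72499516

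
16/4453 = 16/4453 = 0.00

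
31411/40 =785 + 11/40 =785.27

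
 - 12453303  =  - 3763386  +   - 8689917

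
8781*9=79029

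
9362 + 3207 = 12569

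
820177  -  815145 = 5032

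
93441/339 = 275+72/113 = 275.64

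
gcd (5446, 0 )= 5446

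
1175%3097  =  1175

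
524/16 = 131/4 = 32.75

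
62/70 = 31/35 = 0.89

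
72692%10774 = 8048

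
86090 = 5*17218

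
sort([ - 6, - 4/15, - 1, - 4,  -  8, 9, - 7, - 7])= [-8, - 7, - 7, - 6,-4, - 1, - 4/15,9]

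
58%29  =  0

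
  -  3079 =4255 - 7334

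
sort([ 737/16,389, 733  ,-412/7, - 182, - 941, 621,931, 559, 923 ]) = [ - 941,  -  182,-412/7,737/16,389, 559,621,733,  923, 931] 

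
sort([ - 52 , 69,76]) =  [  -  52,69,76 ]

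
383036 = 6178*62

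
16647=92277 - 75630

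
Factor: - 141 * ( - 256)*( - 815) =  - 29418240 =- 2^8*  3^1*5^1*47^1 * 163^1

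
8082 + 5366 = 13448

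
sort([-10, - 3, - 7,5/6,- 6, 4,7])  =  [-10,-7,- 6, - 3,5/6,4,7]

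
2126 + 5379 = 7505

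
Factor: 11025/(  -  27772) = -2^( - 2 )*3^2 * 5^2*7^2*53^( - 1 )*131^( - 1 )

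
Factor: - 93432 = - 2^3*3^1*17^1*229^1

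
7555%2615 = 2325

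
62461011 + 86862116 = 149323127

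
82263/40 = 2056 + 23/40 = 2056.57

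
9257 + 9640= 18897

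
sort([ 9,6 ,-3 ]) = [-3,  6 , 9 ] 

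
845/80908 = 845/80908=0.01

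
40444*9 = 363996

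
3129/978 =1043/326 =3.20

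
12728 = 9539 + 3189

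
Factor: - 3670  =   - 2^1*5^1*367^1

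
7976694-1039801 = 6936893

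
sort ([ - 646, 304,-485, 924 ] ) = [ - 646, - 485, 304,924]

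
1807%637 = 533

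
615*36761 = 22608015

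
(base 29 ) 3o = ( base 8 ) 157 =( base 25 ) 4b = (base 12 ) 93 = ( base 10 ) 111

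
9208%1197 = 829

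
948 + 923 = 1871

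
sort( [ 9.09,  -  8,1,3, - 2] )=[ - 8,-2, 1,  3,9.09]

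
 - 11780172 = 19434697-31214869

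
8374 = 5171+3203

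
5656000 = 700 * 8080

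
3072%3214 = 3072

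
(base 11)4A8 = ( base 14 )310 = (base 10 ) 602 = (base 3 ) 211022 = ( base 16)25a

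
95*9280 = 881600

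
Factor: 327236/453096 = 13/18 = 2^(-1 )*3^ ( - 2 )*13^1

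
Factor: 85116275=5^2*3404651^1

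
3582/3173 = 3582/3173 =1.13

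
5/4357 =5/4357 = 0.00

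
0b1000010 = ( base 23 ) 2K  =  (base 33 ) 20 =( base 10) 66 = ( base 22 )30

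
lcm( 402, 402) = 402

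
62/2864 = 31/1432 = 0.02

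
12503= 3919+8584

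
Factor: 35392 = 2^6 * 7^1*79^1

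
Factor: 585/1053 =3^(-2)*5^1  =  5/9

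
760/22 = 34+6/11= 34.55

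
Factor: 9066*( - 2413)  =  -21876258 = - 2^1*3^1*19^1*127^1*1511^1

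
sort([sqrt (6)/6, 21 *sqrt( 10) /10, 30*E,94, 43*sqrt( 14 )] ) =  [ sqrt( 6)/6, 21*sqrt(10 ) /10,30*E, 94, 43*sqrt (14 ) ] 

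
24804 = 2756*9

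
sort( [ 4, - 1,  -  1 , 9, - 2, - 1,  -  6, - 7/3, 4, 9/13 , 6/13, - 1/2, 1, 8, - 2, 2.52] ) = [ - 6, - 7/3 , - 2, - 2, - 1, - 1, - 1, - 1/2, 6/13,9/13, 1, 2.52,4,4, 8 , 9] 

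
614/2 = 307 = 307.00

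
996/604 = 249/151 = 1.65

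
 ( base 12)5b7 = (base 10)859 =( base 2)1101011011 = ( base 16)35B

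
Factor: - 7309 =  -7309^1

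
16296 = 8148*2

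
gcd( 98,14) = 14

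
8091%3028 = 2035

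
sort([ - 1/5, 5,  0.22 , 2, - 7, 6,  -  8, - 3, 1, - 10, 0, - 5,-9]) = [-10,-9, - 8, - 7, - 5, - 3 , - 1/5, 0,0.22,1, 2 , 5, 6 ] 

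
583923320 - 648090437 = - 64167117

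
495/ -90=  - 11/2 = - 5.50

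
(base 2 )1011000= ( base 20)48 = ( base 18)4g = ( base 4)1120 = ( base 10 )88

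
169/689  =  13/53 = 0.25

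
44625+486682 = 531307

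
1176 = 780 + 396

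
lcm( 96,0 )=0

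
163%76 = 11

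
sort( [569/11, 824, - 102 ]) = [  -  102,569/11, 824]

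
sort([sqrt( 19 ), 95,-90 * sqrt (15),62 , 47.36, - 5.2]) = [ - 90*sqrt(15),-5.2,  sqrt( 19), 47.36,62 , 95]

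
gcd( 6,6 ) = 6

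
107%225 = 107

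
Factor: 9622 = 2^1*17^1*283^1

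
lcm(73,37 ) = 2701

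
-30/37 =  - 30/37 = -0.81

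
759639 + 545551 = 1305190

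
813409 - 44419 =768990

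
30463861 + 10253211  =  40717072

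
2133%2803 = 2133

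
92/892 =23/223 = 0.10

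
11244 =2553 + 8691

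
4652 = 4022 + 630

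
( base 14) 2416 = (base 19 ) H83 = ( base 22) d00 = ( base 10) 6292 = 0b1100010010100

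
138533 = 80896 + 57637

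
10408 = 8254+2154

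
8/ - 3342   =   - 1 + 1667/1671=- 0.00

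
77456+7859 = 85315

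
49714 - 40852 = 8862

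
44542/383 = 44542/383  =  116.30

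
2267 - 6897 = -4630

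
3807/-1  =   - 3807 + 0/1 = - 3807.00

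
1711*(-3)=-5133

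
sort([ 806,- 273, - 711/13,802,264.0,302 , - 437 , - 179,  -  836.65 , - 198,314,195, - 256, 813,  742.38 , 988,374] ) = [-836.65, - 437,-273, - 256, - 198, - 179, - 711/13  ,  195,264.0, 302,314,374,742.38,802,806 , 813, 988 ]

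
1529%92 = 57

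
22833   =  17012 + 5821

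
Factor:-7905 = -3^1*  5^1*17^1*31^1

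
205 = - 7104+7309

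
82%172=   82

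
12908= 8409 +4499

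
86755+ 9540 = 96295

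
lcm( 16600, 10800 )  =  896400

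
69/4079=69/4079= 0.02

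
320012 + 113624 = 433636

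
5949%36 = 9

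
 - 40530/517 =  - 79  +  313/517 = -78.39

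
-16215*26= - 421590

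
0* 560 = 0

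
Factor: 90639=3^5*373^1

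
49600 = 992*50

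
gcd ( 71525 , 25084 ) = 1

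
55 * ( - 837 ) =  - 46035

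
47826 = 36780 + 11046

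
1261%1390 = 1261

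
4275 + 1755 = 6030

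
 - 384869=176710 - 561579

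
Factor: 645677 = 17^1*19^1*1999^1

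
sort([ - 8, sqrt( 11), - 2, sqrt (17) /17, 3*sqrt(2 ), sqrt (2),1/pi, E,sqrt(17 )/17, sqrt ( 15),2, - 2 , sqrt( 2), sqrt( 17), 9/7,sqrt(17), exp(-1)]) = [ - 8, - 2 , - 2, sqrt(17) /17, sqrt( 17 )/17, 1/pi , exp( - 1 ), 9/7,  sqrt( 2 ), sqrt( 2), 2,  E,sqrt(11 ), sqrt (15 ),sqrt(17 ),sqrt(17), 3*sqrt( 2 )] 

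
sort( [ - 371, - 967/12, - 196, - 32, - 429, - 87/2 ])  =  [-429 , - 371, -196 , - 967/12,  -  87/2, - 32]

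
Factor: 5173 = 7^1*739^1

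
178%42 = 10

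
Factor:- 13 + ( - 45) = - 2^1*29^1 = - 58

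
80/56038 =40/28019=0.00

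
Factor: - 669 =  - 3^1*223^1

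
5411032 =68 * 79574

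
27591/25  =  27591/25 = 1103.64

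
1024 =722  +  302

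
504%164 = 12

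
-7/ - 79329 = 7/79329 = 0.00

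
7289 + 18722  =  26011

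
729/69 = 243/23 = 10.57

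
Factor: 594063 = 3^2*149^1*443^1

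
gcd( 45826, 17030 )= 2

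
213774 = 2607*82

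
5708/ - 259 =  - 23+249/259 = -22.04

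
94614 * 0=0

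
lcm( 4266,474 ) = 4266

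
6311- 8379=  - 2068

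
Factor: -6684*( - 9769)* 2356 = 153837366576=   2^4*3^1 * 19^1 * 31^1*557^1*9769^1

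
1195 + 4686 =5881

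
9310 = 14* 665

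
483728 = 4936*98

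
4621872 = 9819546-5197674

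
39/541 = 39/541  =  0.07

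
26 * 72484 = 1884584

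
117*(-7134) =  - 834678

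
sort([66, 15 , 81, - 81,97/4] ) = [ - 81, 15,97/4, 66, 81 ]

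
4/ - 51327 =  - 1 + 51323/51327  =  - 0.00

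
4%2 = 0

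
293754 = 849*346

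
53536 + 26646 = 80182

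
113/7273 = 113/7273 =0.02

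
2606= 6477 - 3871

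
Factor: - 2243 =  - 2243^1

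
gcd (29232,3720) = 24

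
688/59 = 688/59= 11.66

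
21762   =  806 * 27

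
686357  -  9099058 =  - 8412701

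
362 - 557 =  - 195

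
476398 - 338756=137642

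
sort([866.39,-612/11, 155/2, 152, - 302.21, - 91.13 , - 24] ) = [ - 302.21, - 91.13, - 612/11, - 24  ,  155/2,152, 866.39]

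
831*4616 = 3835896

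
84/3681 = 28/1227 = 0.02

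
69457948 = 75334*922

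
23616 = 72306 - 48690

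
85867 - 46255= 39612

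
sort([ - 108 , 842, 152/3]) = [ - 108, 152/3,842]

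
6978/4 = 3489/2 = 1744.50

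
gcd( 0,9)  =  9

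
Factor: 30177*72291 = 2181525507 = 3^3*7^1*479^1*24097^1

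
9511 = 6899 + 2612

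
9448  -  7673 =1775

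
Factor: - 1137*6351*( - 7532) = 54389227284  =  2^2*3^2*7^1*29^1*73^1* 269^1*379^1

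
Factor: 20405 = 5^1*7^1*11^1 * 53^1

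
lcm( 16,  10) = 80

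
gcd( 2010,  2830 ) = 10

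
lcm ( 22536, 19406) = 698616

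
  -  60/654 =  - 10/109 = -0.09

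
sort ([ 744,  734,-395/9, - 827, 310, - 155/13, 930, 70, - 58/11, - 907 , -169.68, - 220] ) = [ - 907,  -  827, - 220, - 169.68, - 395/9, - 155/13 , - 58/11,70, 310,734, 744,930 ]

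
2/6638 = 1/3319=0.00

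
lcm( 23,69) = 69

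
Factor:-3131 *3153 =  - 9872043=- 3^1*31^1*101^1*1051^1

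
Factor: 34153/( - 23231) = -7^2*13^(  -  1 )*17^1*41^1*1787^( - 1)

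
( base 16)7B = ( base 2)1111011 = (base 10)123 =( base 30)43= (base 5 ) 443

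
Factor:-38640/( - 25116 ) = 2^2*5^1*13^(-1) =20/13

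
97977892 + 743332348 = 841310240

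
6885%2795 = 1295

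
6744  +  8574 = 15318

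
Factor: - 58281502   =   - 2^1*599^1*48649^1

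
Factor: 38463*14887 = 3^1*12821^1* 14887^1 = 572598681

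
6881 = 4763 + 2118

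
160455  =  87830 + 72625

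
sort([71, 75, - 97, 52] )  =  [ - 97,52,71, 75]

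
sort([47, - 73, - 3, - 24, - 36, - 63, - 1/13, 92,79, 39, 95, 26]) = [ - 73 , - 63, - 36, - 24 , - 3, - 1/13,  26, 39, 47,79, 92 , 95]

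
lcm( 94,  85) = 7990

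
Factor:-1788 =-2^2*3^1*149^1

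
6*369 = 2214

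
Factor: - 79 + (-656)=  - 3^1*5^1* 7^2  =  - 735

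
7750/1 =7750 = 7750.00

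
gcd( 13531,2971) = 1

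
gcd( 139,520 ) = 1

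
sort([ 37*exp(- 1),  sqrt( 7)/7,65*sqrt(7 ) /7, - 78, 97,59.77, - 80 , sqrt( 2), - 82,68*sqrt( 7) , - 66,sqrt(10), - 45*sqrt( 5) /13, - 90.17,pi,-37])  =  [ - 90.17, - 82, - 80, - 78, - 66, - 37,  -  45 *sqrt(5)/13, sqrt( 7) /7,sqrt( 2),  pi,sqrt( 10 ),37*exp( - 1 ),65*sqrt( 7) /7, 59.77 , 97,68*sqrt(7 )]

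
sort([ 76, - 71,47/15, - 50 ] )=[ - 71, - 50, 47/15,76 ]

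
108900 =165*660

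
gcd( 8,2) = 2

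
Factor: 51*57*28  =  2^2*3^2*  7^1*17^1*19^1 = 81396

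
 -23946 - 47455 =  - 71401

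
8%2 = 0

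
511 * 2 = 1022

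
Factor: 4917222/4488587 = 2^1*3^2 *43^1*1543^( - 1)* 2909^( - 1)*6353^1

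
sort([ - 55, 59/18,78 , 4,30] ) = [ - 55,59/18 , 4, 30, 78 ]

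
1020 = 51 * 20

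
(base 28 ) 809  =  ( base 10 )6281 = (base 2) 1100010001001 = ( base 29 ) 7DH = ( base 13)2b22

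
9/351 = 1/39 = 0.03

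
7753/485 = 7753/485= 15.99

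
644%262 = 120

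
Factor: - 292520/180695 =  - 2^3*103^1*509^( - 1) = - 824/509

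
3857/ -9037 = -1 + 740/1291 = -  0.43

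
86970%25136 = 11562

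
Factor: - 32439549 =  - 3^1*10813183^1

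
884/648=221/162 =1.36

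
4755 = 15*317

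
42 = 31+11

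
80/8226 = 40/4113 = 0.01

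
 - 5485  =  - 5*1097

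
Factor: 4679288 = 2^3*584911^1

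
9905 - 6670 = 3235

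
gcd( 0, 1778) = 1778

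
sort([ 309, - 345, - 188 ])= [ - 345, - 188, 309 ]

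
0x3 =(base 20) 3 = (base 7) 3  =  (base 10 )3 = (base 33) 3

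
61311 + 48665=109976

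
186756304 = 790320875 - 603564571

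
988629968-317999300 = 670630668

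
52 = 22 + 30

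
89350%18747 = 14362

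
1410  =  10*141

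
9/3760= 9/3760 = 0.00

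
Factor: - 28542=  - 2^1*3^1* 67^1 * 71^1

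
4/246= 2/123= 0.02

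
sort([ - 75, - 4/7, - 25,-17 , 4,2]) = [ - 75, - 25,-17, - 4/7,2  ,  4]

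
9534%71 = 20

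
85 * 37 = 3145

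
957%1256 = 957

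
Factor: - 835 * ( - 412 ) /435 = 68804/87 = 2^2*3^( - 1)*29^( - 1 )*103^1*167^1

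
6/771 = 2/257 = 0.01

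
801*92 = 73692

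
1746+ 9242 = 10988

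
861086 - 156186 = 704900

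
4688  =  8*586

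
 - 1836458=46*( - 39923 )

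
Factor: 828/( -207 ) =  - 4 = - 2^2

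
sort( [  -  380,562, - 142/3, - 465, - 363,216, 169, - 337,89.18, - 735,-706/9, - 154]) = [- 735,  -  465, - 380, - 363,  -  337,-154, - 706/9,  -  142/3,89.18,169,216,562]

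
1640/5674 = 820/2837= 0.29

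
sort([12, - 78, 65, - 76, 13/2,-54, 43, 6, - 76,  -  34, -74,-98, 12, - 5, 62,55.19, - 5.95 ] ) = [ - 98, - 78,  -  76,-76, - 74,- 54, -34, - 5.95,  -  5,6,13/2, 12,  12, 43, 55.19, 62, 65 ] 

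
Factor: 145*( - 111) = - 3^1*5^1*29^1 * 37^1 = -16095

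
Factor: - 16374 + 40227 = 3^1 * 7951^1 = 23853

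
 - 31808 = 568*( - 56)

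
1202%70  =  12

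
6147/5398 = 1 + 749/5398= 1.14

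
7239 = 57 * 127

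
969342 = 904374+64968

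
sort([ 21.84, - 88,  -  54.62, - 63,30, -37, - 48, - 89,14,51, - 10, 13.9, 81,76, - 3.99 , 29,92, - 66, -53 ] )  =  [  -  89, - 88,-66, - 63, - 54.62, - 53  , - 48,  -  37, - 10, - 3.99,13.9, 14 , 21.84 , 29,30,51, 76,81,92] 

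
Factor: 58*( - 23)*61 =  - 2^1*23^1*29^1*61^1 = - 81374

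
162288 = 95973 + 66315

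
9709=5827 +3882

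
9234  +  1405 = 10639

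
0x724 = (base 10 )1828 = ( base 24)344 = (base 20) 4b8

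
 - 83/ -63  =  1 + 20/63 = 1.32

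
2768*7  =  19376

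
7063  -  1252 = 5811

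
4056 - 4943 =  - 887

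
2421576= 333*7272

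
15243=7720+7523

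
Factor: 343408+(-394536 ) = - 51128 = - 2^3*7^1*11^1*83^1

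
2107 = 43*49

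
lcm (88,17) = 1496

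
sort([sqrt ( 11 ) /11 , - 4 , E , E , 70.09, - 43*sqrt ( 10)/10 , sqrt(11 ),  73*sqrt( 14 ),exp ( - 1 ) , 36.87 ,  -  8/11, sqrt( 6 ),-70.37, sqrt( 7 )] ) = [-70.37, - 43*sqrt(10)/10,-4, - 8/11,sqrt( 11)/11, exp (-1 ),sqrt( 6 ), sqrt(7 ), E,  E, sqrt( 11), 36.87, 70.09,73*sqrt(14 ) ]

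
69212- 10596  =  58616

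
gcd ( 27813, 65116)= 73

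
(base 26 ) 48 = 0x70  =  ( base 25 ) 4C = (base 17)6A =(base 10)112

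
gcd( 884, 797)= 1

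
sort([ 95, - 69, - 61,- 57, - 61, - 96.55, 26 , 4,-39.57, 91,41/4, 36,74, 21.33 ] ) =[-96.55,-69 , - 61,-61, - 57, - 39.57,4,41/4,21.33, 26,36 , 74, 91,95] 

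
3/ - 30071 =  - 1+30068/30071 = -  0.00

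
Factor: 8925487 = 8925487^1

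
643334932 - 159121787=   484213145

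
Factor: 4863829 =19^1*281^1 *911^1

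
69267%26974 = 15319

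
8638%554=328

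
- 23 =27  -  50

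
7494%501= 480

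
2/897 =2/897  =  0.00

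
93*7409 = 689037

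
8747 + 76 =8823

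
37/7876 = 37/7876 = 0.00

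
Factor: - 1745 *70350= - 2^1 * 3^1*5^3*7^1  *  67^1*349^1 = - 122760750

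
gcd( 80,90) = 10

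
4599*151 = 694449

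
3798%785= 658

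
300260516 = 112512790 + 187747726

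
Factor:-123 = -3^1 * 41^1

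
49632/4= 12408=12408.00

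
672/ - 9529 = - 672/9529 = - 0.07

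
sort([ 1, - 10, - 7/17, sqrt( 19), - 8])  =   [ - 10, - 8,- 7/17, 1,sqrt( 19) ]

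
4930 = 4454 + 476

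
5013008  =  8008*626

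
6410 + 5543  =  11953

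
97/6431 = 97/6431=0.02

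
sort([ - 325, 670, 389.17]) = [-325,  389.17,  670]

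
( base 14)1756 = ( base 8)10140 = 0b1000001100000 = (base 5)113232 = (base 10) 4192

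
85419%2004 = 1251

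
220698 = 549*402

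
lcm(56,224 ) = 224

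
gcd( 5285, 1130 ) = 5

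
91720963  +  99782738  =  191503701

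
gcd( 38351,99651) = 1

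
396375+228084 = 624459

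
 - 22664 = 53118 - 75782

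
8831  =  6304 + 2527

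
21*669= 14049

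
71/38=71/38 = 1.87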